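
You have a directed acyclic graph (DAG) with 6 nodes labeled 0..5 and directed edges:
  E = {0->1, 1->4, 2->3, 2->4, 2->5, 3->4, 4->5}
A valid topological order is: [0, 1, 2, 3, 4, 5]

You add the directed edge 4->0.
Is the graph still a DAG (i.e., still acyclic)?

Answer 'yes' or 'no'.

Answer: no

Derivation:
Given toposort: [0, 1, 2, 3, 4, 5]
Position of 4: index 4; position of 0: index 0
New edge 4->0: backward (u after v in old order)
Backward edge: old toposort is now invalid. Check if this creates a cycle.
Does 0 already reach 4? Reachable from 0: [0, 1, 4, 5]. YES -> cycle!
Still a DAG? no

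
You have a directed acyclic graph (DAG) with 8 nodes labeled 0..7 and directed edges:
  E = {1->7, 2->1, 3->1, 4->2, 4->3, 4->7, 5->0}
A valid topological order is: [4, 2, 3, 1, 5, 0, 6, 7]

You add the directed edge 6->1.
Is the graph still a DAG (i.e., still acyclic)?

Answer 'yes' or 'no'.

Given toposort: [4, 2, 3, 1, 5, 0, 6, 7]
Position of 6: index 6; position of 1: index 3
New edge 6->1: backward (u after v in old order)
Backward edge: old toposort is now invalid. Check if this creates a cycle.
Does 1 already reach 6? Reachable from 1: [1, 7]. NO -> still a DAG (reorder needed).
Still a DAG? yes

Answer: yes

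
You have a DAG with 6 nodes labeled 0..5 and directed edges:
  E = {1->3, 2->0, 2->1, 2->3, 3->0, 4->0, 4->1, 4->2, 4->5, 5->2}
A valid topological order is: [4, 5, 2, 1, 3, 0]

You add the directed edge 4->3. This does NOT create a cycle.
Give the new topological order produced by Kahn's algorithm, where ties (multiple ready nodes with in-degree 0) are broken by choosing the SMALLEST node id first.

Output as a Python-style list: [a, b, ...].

Old toposort: [4, 5, 2, 1, 3, 0]
Added edge: 4->3
Position of 4 (0) < position of 3 (4). Old order still valid.
Run Kahn's algorithm (break ties by smallest node id):
  initial in-degrees: [3, 2, 2, 3, 0, 1]
  ready (indeg=0): [4]
  pop 4: indeg[0]->2; indeg[1]->1; indeg[2]->1; indeg[3]->2; indeg[5]->0 | ready=[5] | order so far=[4]
  pop 5: indeg[2]->0 | ready=[2] | order so far=[4, 5]
  pop 2: indeg[0]->1; indeg[1]->0; indeg[3]->1 | ready=[1] | order so far=[4, 5, 2]
  pop 1: indeg[3]->0 | ready=[3] | order so far=[4, 5, 2, 1]
  pop 3: indeg[0]->0 | ready=[0] | order so far=[4, 5, 2, 1, 3]
  pop 0: no out-edges | ready=[] | order so far=[4, 5, 2, 1, 3, 0]
  Result: [4, 5, 2, 1, 3, 0]

Answer: [4, 5, 2, 1, 3, 0]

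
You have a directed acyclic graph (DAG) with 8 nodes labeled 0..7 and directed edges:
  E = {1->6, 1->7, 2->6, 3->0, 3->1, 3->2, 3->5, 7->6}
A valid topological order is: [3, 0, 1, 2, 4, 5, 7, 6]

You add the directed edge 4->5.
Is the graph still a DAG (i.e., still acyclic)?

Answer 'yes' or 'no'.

Given toposort: [3, 0, 1, 2, 4, 5, 7, 6]
Position of 4: index 4; position of 5: index 5
New edge 4->5: forward
Forward edge: respects the existing order. Still a DAG, same toposort still valid.
Still a DAG? yes

Answer: yes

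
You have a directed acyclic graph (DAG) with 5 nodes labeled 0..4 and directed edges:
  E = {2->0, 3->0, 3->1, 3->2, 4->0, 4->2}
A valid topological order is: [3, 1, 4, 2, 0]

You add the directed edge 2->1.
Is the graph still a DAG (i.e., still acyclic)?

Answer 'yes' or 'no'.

Given toposort: [3, 1, 4, 2, 0]
Position of 2: index 3; position of 1: index 1
New edge 2->1: backward (u after v in old order)
Backward edge: old toposort is now invalid. Check if this creates a cycle.
Does 1 already reach 2? Reachable from 1: [1]. NO -> still a DAG (reorder needed).
Still a DAG? yes

Answer: yes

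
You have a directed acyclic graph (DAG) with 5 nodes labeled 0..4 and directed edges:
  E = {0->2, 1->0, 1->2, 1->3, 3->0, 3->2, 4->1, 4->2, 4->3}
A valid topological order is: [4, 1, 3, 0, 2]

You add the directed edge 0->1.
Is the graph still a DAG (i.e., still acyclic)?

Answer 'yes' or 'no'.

Answer: no

Derivation:
Given toposort: [4, 1, 3, 0, 2]
Position of 0: index 3; position of 1: index 1
New edge 0->1: backward (u after v in old order)
Backward edge: old toposort is now invalid. Check if this creates a cycle.
Does 1 already reach 0? Reachable from 1: [0, 1, 2, 3]. YES -> cycle!
Still a DAG? no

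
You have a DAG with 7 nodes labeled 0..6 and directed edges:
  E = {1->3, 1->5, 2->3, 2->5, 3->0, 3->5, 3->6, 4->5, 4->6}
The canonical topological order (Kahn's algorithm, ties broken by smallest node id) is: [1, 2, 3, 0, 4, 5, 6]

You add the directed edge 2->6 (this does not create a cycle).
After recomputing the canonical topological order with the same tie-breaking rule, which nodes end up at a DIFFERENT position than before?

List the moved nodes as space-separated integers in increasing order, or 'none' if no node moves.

Old toposort: [1, 2, 3, 0, 4, 5, 6]
Added edge 2->6
Recompute Kahn (smallest-id tiebreak):
  initial in-degrees: [1, 0, 0, 2, 0, 4, 3]
  ready (indeg=0): [1, 2, 4]
  pop 1: indeg[3]->1; indeg[5]->3 | ready=[2, 4] | order so far=[1]
  pop 2: indeg[3]->0; indeg[5]->2; indeg[6]->2 | ready=[3, 4] | order so far=[1, 2]
  pop 3: indeg[0]->0; indeg[5]->1; indeg[6]->1 | ready=[0, 4] | order so far=[1, 2, 3]
  pop 0: no out-edges | ready=[4] | order so far=[1, 2, 3, 0]
  pop 4: indeg[5]->0; indeg[6]->0 | ready=[5, 6] | order so far=[1, 2, 3, 0, 4]
  pop 5: no out-edges | ready=[6] | order so far=[1, 2, 3, 0, 4, 5]
  pop 6: no out-edges | ready=[] | order so far=[1, 2, 3, 0, 4, 5, 6]
New canonical toposort: [1, 2, 3, 0, 4, 5, 6]
Compare positions:
  Node 0: index 3 -> 3 (same)
  Node 1: index 0 -> 0 (same)
  Node 2: index 1 -> 1 (same)
  Node 3: index 2 -> 2 (same)
  Node 4: index 4 -> 4 (same)
  Node 5: index 5 -> 5 (same)
  Node 6: index 6 -> 6 (same)
Nodes that changed position: none

Answer: none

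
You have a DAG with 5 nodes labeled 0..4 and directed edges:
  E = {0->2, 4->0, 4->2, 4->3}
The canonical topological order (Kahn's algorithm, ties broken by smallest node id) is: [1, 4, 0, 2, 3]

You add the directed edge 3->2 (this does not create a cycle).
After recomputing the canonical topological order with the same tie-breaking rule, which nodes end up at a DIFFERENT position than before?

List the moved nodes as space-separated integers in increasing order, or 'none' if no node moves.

Old toposort: [1, 4, 0, 2, 3]
Added edge 3->2
Recompute Kahn (smallest-id tiebreak):
  initial in-degrees: [1, 0, 3, 1, 0]
  ready (indeg=0): [1, 4]
  pop 1: no out-edges | ready=[4] | order so far=[1]
  pop 4: indeg[0]->0; indeg[2]->2; indeg[3]->0 | ready=[0, 3] | order so far=[1, 4]
  pop 0: indeg[2]->1 | ready=[3] | order so far=[1, 4, 0]
  pop 3: indeg[2]->0 | ready=[2] | order so far=[1, 4, 0, 3]
  pop 2: no out-edges | ready=[] | order so far=[1, 4, 0, 3, 2]
New canonical toposort: [1, 4, 0, 3, 2]
Compare positions:
  Node 0: index 2 -> 2 (same)
  Node 1: index 0 -> 0 (same)
  Node 2: index 3 -> 4 (moved)
  Node 3: index 4 -> 3 (moved)
  Node 4: index 1 -> 1 (same)
Nodes that changed position: 2 3

Answer: 2 3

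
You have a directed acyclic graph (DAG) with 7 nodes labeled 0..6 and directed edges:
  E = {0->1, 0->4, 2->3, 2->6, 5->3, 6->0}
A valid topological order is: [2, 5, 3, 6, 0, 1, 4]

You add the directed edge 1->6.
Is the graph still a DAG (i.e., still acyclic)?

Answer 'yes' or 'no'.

Answer: no

Derivation:
Given toposort: [2, 5, 3, 6, 0, 1, 4]
Position of 1: index 5; position of 6: index 3
New edge 1->6: backward (u after v in old order)
Backward edge: old toposort is now invalid. Check if this creates a cycle.
Does 6 already reach 1? Reachable from 6: [0, 1, 4, 6]. YES -> cycle!
Still a DAG? no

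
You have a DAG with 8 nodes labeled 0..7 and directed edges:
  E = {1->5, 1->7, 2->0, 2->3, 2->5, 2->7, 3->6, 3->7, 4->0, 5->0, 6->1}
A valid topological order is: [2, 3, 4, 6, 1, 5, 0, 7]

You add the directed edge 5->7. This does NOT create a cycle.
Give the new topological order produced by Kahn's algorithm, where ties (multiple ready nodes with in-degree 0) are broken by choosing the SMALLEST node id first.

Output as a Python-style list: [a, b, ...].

Old toposort: [2, 3, 4, 6, 1, 5, 0, 7]
Added edge: 5->7
Position of 5 (5) < position of 7 (7). Old order still valid.
Run Kahn's algorithm (break ties by smallest node id):
  initial in-degrees: [3, 1, 0, 1, 0, 2, 1, 4]
  ready (indeg=0): [2, 4]
  pop 2: indeg[0]->2; indeg[3]->0; indeg[5]->1; indeg[7]->3 | ready=[3, 4] | order so far=[2]
  pop 3: indeg[6]->0; indeg[7]->2 | ready=[4, 6] | order so far=[2, 3]
  pop 4: indeg[0]->1 | ready=[6] | order so far=[2, 3, 4]
  pop 6: indeg[1]->0 | ready=[1] | order so far=[2, 3, 4, 6]
  pop 1: indeg[5]->0; indeg[7]->1 | ready=[5] | order so far=[2, 3, 4, 6, 1]
  pop 5: indeg[0]->0; indeg[7]->0 | ready=[0, 7] | order so far=[2, 3, 4, 6, 1, 5]
  pop 0: no out-edges | ready=[7] | order so far=[2, 3, 4, 6, 1, 5, 0]
  pop 7: no out-edges | ready=[] | order so far=[2, 3, 4, 6, 1, 5, 0, 7]
  Result: [2, 3, 4, 6, 1, 5, 0, 7]

Answer: [2, 3, 4, 6, 1, 5, 0, 7]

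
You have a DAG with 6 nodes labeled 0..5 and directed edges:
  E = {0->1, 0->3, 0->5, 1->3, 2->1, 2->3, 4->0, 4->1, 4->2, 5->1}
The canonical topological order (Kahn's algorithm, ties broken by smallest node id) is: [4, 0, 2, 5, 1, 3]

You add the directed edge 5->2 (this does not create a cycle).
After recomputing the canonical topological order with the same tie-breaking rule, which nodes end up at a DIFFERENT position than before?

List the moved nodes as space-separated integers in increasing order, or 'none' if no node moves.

Old toposort: [4, 0, 2, 5, 1, 3]
Added edge 5->2
Recompute Kahn (smallest-id tiebreak):
  initial in-degrees: [1, 4, 2, 3, 0, 1]
  ready (indeg=0): [4]
  pop 4: indeg[0]->0; indeg[1]->3; indeg[2]->1 | ready=[0] | order so far=[4]
  pop 0: indeg[1]->2; indeg[3]->2; indeg[5]->0 | ready=[5] | order so far=[4, 0]
  pop 5: indeg[1]->1; indeg[2]->0 | ready=[2] | order so far=[4, 0, 5]
  pop 2: indeg[1]->0; indeg[3]->1 | ready=[1] | order so far=[4, 0, 5, 2]
  pop 1: indeg[3]->0 | ready=[3] | order so far=[4, 0, 5, 2, 1]
  pop 3: no out-edges | ready=[] | order so far=[4, 0, 5, 2, 1, 3]
New canonical toposort: [4, 0, 5, 2, 1, 3]
Compare positions:
  Node 0: index 1 -> 1 (same)
  Node 1: index 4 -> 4 (same)
  Node 2: index 2 -> 3 (moved)
  Node 3: index 5 -> 5 (same)
  Node 4: index 0 -> 0 (same)
  Node 5: index 3 -> 2 (moved)
Nodes that changed position: 2 5

Answer: 2 5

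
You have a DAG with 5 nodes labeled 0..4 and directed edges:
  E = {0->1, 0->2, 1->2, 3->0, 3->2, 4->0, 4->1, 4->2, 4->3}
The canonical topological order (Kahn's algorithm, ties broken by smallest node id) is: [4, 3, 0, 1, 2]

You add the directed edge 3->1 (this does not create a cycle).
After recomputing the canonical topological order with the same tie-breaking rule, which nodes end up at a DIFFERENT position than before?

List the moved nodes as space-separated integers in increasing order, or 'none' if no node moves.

Answer: none

Derivation:
Old toposort: [4, 3, 0, 1, 2]
Added edge 3->1
Recompute Kahn (smallest-id tiebreak):
  initial in-degrees: [2, 3, 4, 1, 0]
  ready (indeg=0): [4]
  pop 4: indeg[0]->1; indeg[1]->2; indeg[2]->3; indeg[3]->0 | ready=[3] | order so far=[4]
  pop 3: indeg[0]->0; indeg[1]->1; indeg[2]->2 | ready=[0] | order so far=[4, 3]
  pop 0: indeg[1]->0; indeg[2]->1 | ready=[1] | order so far=[4, 3, 0]
  pop 1: indeg[2]->0 | ready=[2] | order so far=[4, 3, 0, 1]
  pop 2: no out-edges | ready=[] | order so far=[4, 3, 0, 1, 2]
New canonical toposort: [4, 3, 0, 1, 2]
Compare positions:
  Node 0: index 2 -> 2 (same)
  Node 1: index 3 -> 3 (same)
  Node 2: index 4 -> 4 (same)
  Node 3: index 1 -> 1 (same)
  Node 4: index 0 -> 0 (same)
Nodes that changed position: none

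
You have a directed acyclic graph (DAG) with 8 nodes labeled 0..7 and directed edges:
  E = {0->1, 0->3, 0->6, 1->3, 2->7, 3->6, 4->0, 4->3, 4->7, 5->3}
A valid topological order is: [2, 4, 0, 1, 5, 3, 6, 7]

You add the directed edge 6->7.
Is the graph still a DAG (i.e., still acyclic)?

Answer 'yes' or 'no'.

Answer: yes

Derivation:
Given toposort: [2, 4, 0, 1, 5, 3, 6, 7]
Position of 6: index 6; position of 7: index 7
New edge 6->7: forward
Forward edge: respects the existing order. Still a DAG, same toposort still valid.
Still a DAG? yes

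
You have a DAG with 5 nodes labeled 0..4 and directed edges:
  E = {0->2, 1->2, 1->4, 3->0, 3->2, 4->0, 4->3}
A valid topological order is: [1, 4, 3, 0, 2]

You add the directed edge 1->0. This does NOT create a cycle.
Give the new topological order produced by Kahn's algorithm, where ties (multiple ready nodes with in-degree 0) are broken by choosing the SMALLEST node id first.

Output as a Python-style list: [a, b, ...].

Answer: [1, 4, 3, 0, 2]

Derivation:
Old toposort: [1, 4, 3, 0, 2]
Added edge: 1->0
Position of 1 (0) < position of 0 (3). Old order still valid.
Run Kahn's algorithm (break ties by smallest node id):
  initial in-degrees: [3, 0, 3, 1, 1]
  ready (indeg=0): [1]
  pop 1: indeg[0]->2; indeg[2]->2; indeg[4]->0 | ready=[4] | order so far=[1]
  pop 4: indeg[0]->1; indeg[3]->0 | ready=[3] | order so far=[1, 4]
  pop 3: indeg[0]->0; indeg[2]->1 | ready=[0] | order so far=[1, 4, 3]
  pop 0: indeg[2]->0 | ready=[2] | order so far=[1, 4, 3, 0]
  pop 2: no out-edges | ready=[] | order so far=[1, 4, 3, 0, 2]
  Result: [1, 4, 3, 0, 2]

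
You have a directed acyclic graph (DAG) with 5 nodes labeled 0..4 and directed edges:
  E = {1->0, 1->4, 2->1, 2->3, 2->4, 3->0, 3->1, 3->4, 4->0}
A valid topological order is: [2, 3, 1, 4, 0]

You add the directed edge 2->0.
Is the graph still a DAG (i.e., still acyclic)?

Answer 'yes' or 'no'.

Given toposort: [2, 3, 1, 4, 0]
Position of 2: index 0; position of 0: index 4
New edge 2->0: forward
Forward edge: respects the existing order. Still a DAG, same toposort still valid.
Still a DAG? yes

Answer: yes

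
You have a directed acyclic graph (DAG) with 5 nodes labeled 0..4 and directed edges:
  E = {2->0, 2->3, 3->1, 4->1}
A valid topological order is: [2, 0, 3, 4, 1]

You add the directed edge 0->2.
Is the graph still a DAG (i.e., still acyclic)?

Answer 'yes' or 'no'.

Given toposort: [2, 0, 3, 4, 1]
Position of 0: index 1; position of 2: index 0
New edge 0->2: backward (u after v in old order)
Backward edge: old toposort is now invalid. Check if this creates a cycle.
Does 2 already reach 0? Reachable from 2: [0, 1, 2, 3]. YES -> cycle!
Still a DAG? no

Answer: no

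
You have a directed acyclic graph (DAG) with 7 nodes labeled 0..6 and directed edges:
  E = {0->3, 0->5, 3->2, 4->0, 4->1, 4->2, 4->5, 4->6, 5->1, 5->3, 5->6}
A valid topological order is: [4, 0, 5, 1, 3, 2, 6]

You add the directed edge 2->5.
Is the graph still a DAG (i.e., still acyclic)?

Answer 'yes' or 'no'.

Given toposort: [4, 0, 5, 1, 3, 2, 6]
Position of 2: index 5; position of 5: index 2
New edge 2->5: backward (u after v in old order)
Backward edge: old toposort is now invalid. Check if this creates a cycle.
Does 5 already reach 2? Reachable from 5: [1, 2, 3, 5, 6]. YES -> cycle!
Still a DAG? no

Answer: no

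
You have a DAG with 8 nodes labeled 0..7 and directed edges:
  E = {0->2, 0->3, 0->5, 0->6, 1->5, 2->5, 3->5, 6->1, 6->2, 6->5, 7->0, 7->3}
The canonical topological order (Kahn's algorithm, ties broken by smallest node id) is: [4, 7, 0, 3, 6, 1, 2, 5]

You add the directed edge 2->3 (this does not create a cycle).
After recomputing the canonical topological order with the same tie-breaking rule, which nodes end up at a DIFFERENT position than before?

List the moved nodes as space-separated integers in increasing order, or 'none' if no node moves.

Old toposort: [4, 7, 0, 3, 6, 1, 2, 5]
Added edge 2->3
Recompute Kahn (smallest-id tiebreak):
  initial in-degrees: [1, 1, 2, 3, 0, 5, 1, 0]
  ready (indeg=0): [4, 7]
  pop 4: no out-edges | ready=[7] | order so far=[4]
  pop 7: indeg[0]->0; indeg[3]->2 | ready=[0] | order so far=[4, 7]
  pop 0: indeg[2]->1; indeg[3]->1; indeg[5]->4; indeg[6]->0 | ready=[6] | order so far=[4, 7, 0]
  pop 6: indeg[1]->0; indeg[2]->0; indeg[5]->3 | ready=[1, 2] | order so far=[4, 7, 0, 6]
  pop 1: indeg[5]->2 | ready=[2] | order so far=[4, 7, 0, 6, 1]
  pop 2: indeg[3]->0; indeg[5]->1 | ready=[3] | order so far=[4, 7, 0, 6, 1, 2]
  pop 3: indeg[5]->0 | ready=[5] | order so far=[4, 7, 0, 6, 1, 2, 3]
  pop 5: no out-edges | ready=[] | order so far=[4, 7, 0, 6, 1, 2, 3, 5]
New canonical toposort: [4, 7, 0, 6, 1, 2, 3, 5]
Compare positions:
  Node 0: index 2 -> 2 (same)
  Node 1: index 5 -> 4 (moved)
  Node 2: index 6 -> 5 (moved)
  Node 3: index 3 -> 6 (moved)
  Node 4: index 0 -> 0 (same)
  Node 5: index 7 -> 7 (same)
  Node 6: index 4 -> 3 (moved)
  Node 7: index 1 -> 1 (same)
Nodes that changed position: 1 2 3 6

Answer: 1 2 3 6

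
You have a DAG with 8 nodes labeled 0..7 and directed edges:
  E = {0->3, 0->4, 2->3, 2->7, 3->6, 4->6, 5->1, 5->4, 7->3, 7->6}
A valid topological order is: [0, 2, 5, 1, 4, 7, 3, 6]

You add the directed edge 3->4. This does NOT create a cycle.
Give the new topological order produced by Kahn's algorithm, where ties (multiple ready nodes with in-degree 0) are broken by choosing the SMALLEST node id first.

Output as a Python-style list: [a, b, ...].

Old toposort: [0, 2, 5, 1, 4, 7, 3, 6]
Added edge: 3->4
Position of 3 (6) > position of 4 (4). Must reorder: 3 must now come before 4.
Run Kahn's algorithm (break ties by smallest node id):
  initial in-degrees: [0, 1, 0, 3, 3, 0, 3, 1]
  ready (indeg=0): [0, 2, 5]
  pop 0: indeg[3]->2; indeg[4]->2 | ready=[2, 5] | order so far=[0]
  pop 2: indeg[3]->1; indeg[7]->0 | ready=[5, 7] | order so far=[0, 2]
  pop 5: indeg[1]->0; indeg[4]->1 | ready=[1, 7] | order so far=[0, 2, 5]
  pop 1: no out-edges | ready=[7] | order so far=[0, 2, 5, 1]
  pop 7: indeg[3]->0; indeg[6]->2 | ready=[3] | order so far=[0, 2, 5, 1, 7]
  pop 3: indeg[4]->0; indeg[6]->1 | ready=[4] | order so far=[0, 2, 5, 1, 7, 3]
  pop 4: indeg[6]->0 | ready=[6] | order so far=[0, 2, 5, 1, 7, 3, 4]
  pop 6: no out-edges | ready=[] | order so far=[0, 2, 5, 1, 7, 3, 4, 6]
  Result: [0, 2, 5, 1, 7, 3, 4, 6]

Answer: [0, 2, 5, 1, 7, 3, 4, 6]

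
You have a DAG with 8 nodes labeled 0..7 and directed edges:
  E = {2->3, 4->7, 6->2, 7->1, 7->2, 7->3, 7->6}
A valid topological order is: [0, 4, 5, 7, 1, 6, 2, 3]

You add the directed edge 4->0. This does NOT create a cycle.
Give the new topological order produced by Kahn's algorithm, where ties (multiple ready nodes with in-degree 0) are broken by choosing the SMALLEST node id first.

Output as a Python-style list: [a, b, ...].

Answer: [4, 0, 5, 7, 1, 6, 2, 3]

Derivation:
Old toposort: [0, 4, 5, 7, 1, 6, 2, 3]
Added edge: 4->0
Position of 4 (1) > position of 0 (0). Must reorder: 4 must now come before 0.
Run Kahn's algorithm (break ties by smallest node id):
  initial in-degrees: [1, 1, 2, 2, 0, 0, 1, 1]
  ready (indeg=0): [4, 5]
  pop 4: indeg[0]->0; indeg[7]->0 | ready=[0, 5, 7] | order so far=[4]
  pop 0: no out-edges | ready=[5, 7] | order so far=[4, 0]
  pop 5: no out-edges | ready=[7] | order so far=[4, 0, 5]
  pop 7: indeg[1]->0; indeg[2]->1; indeg[3]->1; indeg[6]->0 | ready=[1, 6] | order so far=[4, 0, 5, 7]
  pop 1: no out-edges | ready=[6] | order so far=[4, 0, 5, 7, 1]
  pop 6: indeg[2]->0 | ready=[2] | order so far=[4, 0, 5, 7, 1, 6]
  pop 2: indeg[3]->0 | ready=[3] | order so far=[4, 0, 5, 7, 1, 6, 2]
  pop 3: no out-edges | ready=[] | order so far=[4, 0, 5, 7, 1, 6, 2, 3]
  Result: [4, 0, 5, 7, 1, 6, 2, 3]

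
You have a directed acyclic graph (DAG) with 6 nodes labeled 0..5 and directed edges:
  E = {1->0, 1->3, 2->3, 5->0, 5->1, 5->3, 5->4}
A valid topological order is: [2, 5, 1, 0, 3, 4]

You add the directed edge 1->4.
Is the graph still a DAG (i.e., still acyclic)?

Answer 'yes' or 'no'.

Answer: yes

Derivation:
Given toposort: [2, 5, 1, 0, 3, 4]
Position of 1: index 2; position of 4: index 5
New edge 1->4: forward
Forward edge: respects the existing order. Still a DAG, same toposort still valid.
Still a DAG? yes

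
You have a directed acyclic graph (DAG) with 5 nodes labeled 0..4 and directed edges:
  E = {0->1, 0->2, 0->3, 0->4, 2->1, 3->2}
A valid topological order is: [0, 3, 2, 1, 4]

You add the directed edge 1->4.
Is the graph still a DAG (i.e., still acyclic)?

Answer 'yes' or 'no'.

Given toposort: [0, 3, 2, 1, 4]
Position of 1: index 3; position of 4: index 4
New edge 1->4: forward
Forward edge: respects the existing order. Still a DAG, same toposort still valid.
Still a DAG? yes

Answer: yes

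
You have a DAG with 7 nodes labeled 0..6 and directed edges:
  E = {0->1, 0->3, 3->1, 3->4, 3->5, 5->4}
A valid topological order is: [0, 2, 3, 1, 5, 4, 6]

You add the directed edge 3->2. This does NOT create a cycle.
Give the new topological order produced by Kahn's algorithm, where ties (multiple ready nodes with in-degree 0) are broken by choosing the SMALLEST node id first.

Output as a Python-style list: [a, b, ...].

Answer: [0, 3, 1, 2, 5, 4, 6]

Derivation:
Old toposort: [0, 2, 3, 1, 5, 4, 6]
Added edge: 3->2
Position of 3 (2) > position of 2 (1). Must reorder: 3 must now come before 2.
Run Kahn's algorithm (break ties by smallest node id):
  initial in-degrees: [0, 2, 1, 1, 2, 1, 0]
  ready (indeg=0): [0, 6]
  pop 0: indeg[1]->1; indeg[3]->0 | ready=[3, 6] | order so far=[0]
  pop 3: indeg[1]->0; indeg[2]->0; indeg[4]->1; indeg[5]->0 | ready=[1, 2, 5, 6] | order so far=[0, 3]
  pop 1: no out-edges | ready=[2, 5, 6] | order so far=[0, 3, 1]
  pop 2: no out-edges | ready=[5, 6] | order so far=[0, 3, 1, 2]
  pop 5: indeg[4]->0 | ready=[4, 6] | order so far=[0, 3, 1, 2, 5]
  pop 4: no out-edges | ready=[6] | order so far=[0, 3, 1, 2, 5, 4]
  pop 6: no out-edges | ready=[] | order so far=[0, 3, 1, 2, 5, 4, 6]
  Result: [0, 3, 1, 2, 5, 4, 6]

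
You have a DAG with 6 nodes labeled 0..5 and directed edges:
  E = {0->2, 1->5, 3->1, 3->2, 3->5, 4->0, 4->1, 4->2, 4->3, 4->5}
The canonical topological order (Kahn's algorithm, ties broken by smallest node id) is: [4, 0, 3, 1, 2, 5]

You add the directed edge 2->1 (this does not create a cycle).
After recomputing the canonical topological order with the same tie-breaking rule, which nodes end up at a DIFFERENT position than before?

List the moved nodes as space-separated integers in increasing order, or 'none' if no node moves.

Answer: 1 2

Derivation:
Old toposort: [4, 0, 3, 1, 2, 5]
Added edge 2->1
Recompute Kahn (smallest-id tiebreak):
  initial in-degrees: [1, 3, 3, 1, 0, 3]
  ready (indeg=0): [4]
  pop 4: indeg[0]->0; indeg[1]->2; indeg[2]->2; indeg[3]->0; indeg[5]->2 | ready=[0, 3] | order so far=[4]
  pop 0: indeg[2]->1 | ready=[3] | order so far=[4, 0]
  pop 3: indeg[1]->1; indeg[2]->0; indeg[5]->1 | ready=[2] | order so far=[4, 0, 3]
  pop 2: indeg[1]->0 | ready=[1] | order so far=[4, 0, 3, 2]
  pop 1: indeg[5]->0 | ready=[5] | order so far=[4, 0, 3, 2, 1]
  pop 5: no out-edges | ready=[] | order so far=[4, 0, 3, 2, 1, 5]
New canonical toposort: [4, 0, 3, 2, 1, 5]
Compare positions:
  Node 0: index 1 -> 1 (same)
  Node 1: index 3 -> 4 (moved)
  Node 2: index 4 -> 3 (moved)
  Node 3: index 2 -> 2 (same)
  Node 4: index 0 -> 0 (same)
  Node 5: index 5 -> 5 (same)
Nodes that changed position: 1 2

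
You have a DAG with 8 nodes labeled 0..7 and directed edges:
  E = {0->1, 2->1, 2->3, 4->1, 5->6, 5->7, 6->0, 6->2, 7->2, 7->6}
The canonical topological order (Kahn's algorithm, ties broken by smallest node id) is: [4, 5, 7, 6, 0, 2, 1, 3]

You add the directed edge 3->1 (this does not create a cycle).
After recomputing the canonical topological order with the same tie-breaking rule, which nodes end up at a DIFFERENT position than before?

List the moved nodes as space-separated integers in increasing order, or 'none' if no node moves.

Old toposort: [4, 5, 7, 6, 0, 2, 1, 3]
Added edge 3->1
Recompute Kahn (smallest-id tiebreak):
  initial in-degrees: [1, 4, 2, 1, 0, 0, 2, 1]
  ready (indeg=0): [4, 5]
  pop 4: indeg[1]->3 | ready=[5] | order so far=[4]
  pop 5: indeg[6]->1; indeg[7]->0 | ready=[7] | order so far=[4, 5]
  pop 7: indeg[2]->1; indeg[6]->0 | ready=[6] | order so far=[4, 5, 7]
  pop 6: indeg[0]->0; indeg[2]->0 | ready=[0, 2] | order so far=[4, 5, 7, 6]
  pop 0: indeg[1]->2 | ready=[2] | order so far=[4, 5, 7, 6, 0]
  pop 2: indeg[1]->1; indeg[3]->0 | ready=[3] | order so far=[4, 5, 7, 6, 0, 2]
  pop 3: indeg[1]->0 | ready=[1] | order so far=[4, 5, 7, 6, 0, 2, 3]
  pop 1: no out-edges | ready=[] | order so far=[4, 5, 7, 6, 0, 2, 3, 1]
New canonical toposort: [4, 5, 7, 6, 0, 2, 3, 1]
Compare positions:
  Node 0: index 4 -> 4 (same)
  Node 1: index 6 -> 7 (moved)
  Node 2: index 5 -> 5 (same)
  Node 3: index 7 -> 6 (moved)
  Node 4: index 0 -> 0 (same)
  Node 5: index 1 -> 1 (same)
  Node 6: index 3 -> 3 (same)
  Node 7: index 2 -> 2 (same)
Nodes that changed position: 1 3

Answer: 1 3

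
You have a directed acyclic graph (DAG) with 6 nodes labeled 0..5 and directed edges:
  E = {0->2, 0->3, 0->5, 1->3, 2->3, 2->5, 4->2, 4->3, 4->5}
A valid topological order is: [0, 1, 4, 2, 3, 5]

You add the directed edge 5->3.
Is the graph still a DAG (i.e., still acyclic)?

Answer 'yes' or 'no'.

Answer: yes

Derivation:
Given toposort: [0, 1, 4, 2, 3, 5]
Position of 5: index 5; position of 3: index 4
New edge 5->3: backward (u after v in old order)
Backward edge: old toposort is now invalid. Check if this creates a cycle.
Does 3 already reach 5? Reachable from 3: [3]. NO -> still a DAG (reorder needed).
Still a DAG? yes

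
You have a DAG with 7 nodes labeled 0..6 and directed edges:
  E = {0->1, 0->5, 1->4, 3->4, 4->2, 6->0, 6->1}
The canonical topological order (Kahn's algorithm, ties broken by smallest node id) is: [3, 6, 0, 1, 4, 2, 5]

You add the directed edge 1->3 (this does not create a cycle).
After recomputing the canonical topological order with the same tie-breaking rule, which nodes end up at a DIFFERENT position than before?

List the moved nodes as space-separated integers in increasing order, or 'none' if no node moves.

Old toposort: [3, 6, 0, 1, 4, 2, 5]
Added edge 1->3
Recompute Kahn (smallest-id tiebreak):
  initial in-degrees: [1, 2, 1, 1, 2, 1, 0]
  ready (indeg=0): [6]
  pop 6: indeg[0]->0; indeg[1]->1 | ready=[0] | order so far=[6]
  pop 0: indeg[1]->0; indeg[5]->0 | ready=[1, 5] | order so far=[6, 0]
  pop 1: indeg[3]->0; indeg[4]->1 | ready=[3, 5] | order so far=[6, 0, 1]
  pop 3: indeg[4]->0 | ready=[4, 5] | order so far=[6, 0, 1, 3]
  pop 4: indeg[2]->0 | ready=[2, 5] | order so far=[6, 0, 1, 3, 4]
  pop 2: no out-edges | ready=[5] | order so far=[6, 0, 1, 3, 4, 2]
  pop 5: no out-edges | ready=[] | order so far=[6, 0, 1, 3, 4, 2, 5]
New canonical toposort: [6, 0, 1, 3, 4, 2, 5]
Compare positions:
  Node 0: index 2 -> 1 (moved)
  Node 1: index 3 -> 2 (moved)
  Node 2: index 5 -> 5 (same)
  Node 3: index 0 -> 3 (moved)
  Node 4: index 4 -> 4 (same)
  Node 5: index 6 -> 6 (same)
  Node 6: index 1 -> 0 (moved)
Nodes that changed position: 0 1 3 6

Answer: 0 1 3 6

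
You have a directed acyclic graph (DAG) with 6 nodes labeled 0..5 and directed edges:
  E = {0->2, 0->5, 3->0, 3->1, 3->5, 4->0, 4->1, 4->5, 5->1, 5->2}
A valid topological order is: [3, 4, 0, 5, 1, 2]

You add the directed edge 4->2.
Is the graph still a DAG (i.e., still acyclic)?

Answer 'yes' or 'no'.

Answer: yes

Derivation:
Given toposort: [3, 4, 0, 5, 1, 2]
Position of 4: index 1; position of 2: index 5
New edge 4->2: forward
Forward edge: respects the existing order. Still a DAG, same toposort still valid.
Still a DAG? yes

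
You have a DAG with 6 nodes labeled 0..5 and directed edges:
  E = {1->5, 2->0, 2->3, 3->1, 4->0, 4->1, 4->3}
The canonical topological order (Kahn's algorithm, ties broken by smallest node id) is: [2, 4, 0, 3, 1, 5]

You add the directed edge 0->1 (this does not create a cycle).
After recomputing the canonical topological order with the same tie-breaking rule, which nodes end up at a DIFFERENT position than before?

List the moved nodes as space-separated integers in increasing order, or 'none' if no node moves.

Answer: none

Derivation:
Old toposort: [2, 4, 0, 3, 1, 5]
Added edge 0->1
Recompute Kahn (smallest-id tiebreak):
  initial in-degrees: [2, 3, 0, 2, 0, 1]
  ready (indeg=0): [2, 4]
  pop 2: indeg[0]->1; indeg[3]->1 | ready=[4] | order so far=[2]
  pop 4: indeg[0]->0; indeg[1]->2; indeg[3]->0 | ready=[0, 3] | order so far=[2, 4]
  pop 0: indeg[1]->1 | ready=[3] | order so far=[2, 4, 0]
  pop 3: indeg[1]->0 | ready=[1] | order so far=[2, 4, 0, 3]
  pop 1: indeg[5]->0 | ready=[5] | order so far=[2, 4, 0, 3, 1]
  pop 5: no out-edges | ready=[] | order so far=[2, 4, 0, 3, 1, 5]
New canonical toposort: [2, 4, 0, 3, 1, 5]
Compare positions:
  Node 0: index 2 -> 2 (same)
  Node 1: index 4 -> 4 (same)
  Node 2: index 0 -> 0 (same)
  Node 3: index 3 -> 3 (same)
  Node 4: index 1 -> 1 (same)
  Node 5: index 5 -> 5 (same)
Nodes that changed position: none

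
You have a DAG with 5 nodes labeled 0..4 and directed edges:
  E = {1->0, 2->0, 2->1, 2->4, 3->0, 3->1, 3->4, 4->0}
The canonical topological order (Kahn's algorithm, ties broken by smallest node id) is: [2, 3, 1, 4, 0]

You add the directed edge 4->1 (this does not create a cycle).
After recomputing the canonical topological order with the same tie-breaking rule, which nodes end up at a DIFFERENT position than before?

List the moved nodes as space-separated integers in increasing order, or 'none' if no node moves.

Old toposort: [2, 3, 1, 4, 0]
Added edge 4->1
Recompute Kahn (smallest-id tiebreak):
  initial in-degrees: [4, 3, 0, 0, 2]
  ready (indeg=0): [2, 3]
  pop 2: indeg[0]->3; indeg[1]->2; indeg[4]->1 | ready=[3] | order so far=[2]
  pop 3: indeg[0]->2; indeg[1]->1; indeg[4]->0 | ready=[4] | order so far=[2, 3]
  pop 4: indeg[0]->1; indeg[1]->0 | ready=[1] | order so far=[2, 3, 4]
  pop 1: indeg[0]->0 | ready=[0] | order so far=[2, 3, 4, 1]
  pop 0: no out-edges | ready=[] | order so far=[2, 3, 4, 1, 0]
New canonical toposort: [2, 3, 4, 1, 0]
Compare positions:
  Node 0: index 4 -> 4 (same)
  Node 1: index 2 -> 3 (moved)
  Node 2: index 0 -> 0 (same)
  Node 3: index 1 -> 1 (same)
  Node 4: index 3 -> 2 (moved)
Nodes that changed position: 1 4

Answer: 1 4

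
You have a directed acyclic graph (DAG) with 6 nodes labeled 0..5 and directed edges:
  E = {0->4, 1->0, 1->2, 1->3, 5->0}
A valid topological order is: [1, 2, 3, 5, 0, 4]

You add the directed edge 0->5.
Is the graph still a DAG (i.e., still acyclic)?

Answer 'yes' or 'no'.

Given toposort: [1, 2, 3, 5, 0, 4]
Position of 0: index 4; position of 5: index 3
New edge 0->5: backward (u after v in old order)
Backward edge: old toposort is now invalid. Check if this creates a cycle.
Does 5 already reach 0? Reachable from 5: [0, 4, 5]. YES -> cycle!
Still a DAG? no

Answer: no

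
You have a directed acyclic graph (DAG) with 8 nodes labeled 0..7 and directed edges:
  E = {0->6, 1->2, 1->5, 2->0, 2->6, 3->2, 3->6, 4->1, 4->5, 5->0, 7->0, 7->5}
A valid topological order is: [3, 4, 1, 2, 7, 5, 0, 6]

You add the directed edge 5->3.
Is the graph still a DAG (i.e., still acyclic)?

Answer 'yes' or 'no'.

Answer: yes

Derivation:
Given toposort: [3, 4, 1, 2, 7, 5, 0, 6]
Position of 5: index 5; position of 3: index 0
New edge 5->3: backward (u after v in old order)
Backward edge: old toposort is now invalid. Check if this creates a cycle.
Does 3 already reach 5? Reachable from 3: [0, 2, 3, 6]. NO -> still a DAG (reorder needed).
Still a DAG? yes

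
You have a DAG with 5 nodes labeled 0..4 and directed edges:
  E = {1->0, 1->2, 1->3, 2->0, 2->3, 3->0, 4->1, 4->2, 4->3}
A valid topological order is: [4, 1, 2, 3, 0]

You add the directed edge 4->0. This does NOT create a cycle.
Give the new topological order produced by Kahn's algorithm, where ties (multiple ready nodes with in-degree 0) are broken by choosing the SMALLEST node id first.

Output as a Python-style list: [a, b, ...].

Answer: [4, 1, 2, 3, 0]

Derivation:
Old toposort: [4, 1, 2, 3, 0]
Added edge: 4->0
Position of 4 (0) < position of 0 (4). Old order still valid.
Run Kahn's algorithm (break ties by smallest node id):
  initial in-degrees: [4, 1, 2, 3, 0]
  ready (indeg=0): [4]
  pop 4: indeg[0]->3; indeg[1]->0; indeg[2]->1; indeg[3]->2 | ready=[1] | order so far=[4]
  pop 1: indeg[0]->2; indeg[2]->0; indeg[3]->1 | ready=[2] | order so far=[4, 1]
  pop 2: indeg[0]->1; indeg[3]->0 | ready=[3] | order so far=[4, 1, 2]
  pop 3: indeg[0]->0 | ready=[0] | order so far=[4, 1, 2, 3]
  pop 0: no out-edges | ready=[] | order so far=[4, 1, 2, 3, 0]
  Result: [4, 1, 2, 3, 0]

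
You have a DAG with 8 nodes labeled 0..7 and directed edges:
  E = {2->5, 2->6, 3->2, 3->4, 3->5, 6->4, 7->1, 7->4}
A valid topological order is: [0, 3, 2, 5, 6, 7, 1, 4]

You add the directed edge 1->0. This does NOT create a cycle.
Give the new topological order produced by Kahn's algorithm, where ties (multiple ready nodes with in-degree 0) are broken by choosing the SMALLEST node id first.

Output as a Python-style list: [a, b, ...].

Answer: [3, 2, 5, 6, 7, 1, 0, 4]

Derivation:
Old toposort: [0, 3, 2, 5, 6, 7, 1, 4]
Added edge: 1->0
Position of 1 (6) > position of 0 (0). Must reorder: 1 must now come before 0.
Run Kahn's algorithm (break ties by smallest node id):
  initial in-degrees: [1, 1, 1, 0, 3, 2, 1, 0]
  ready (indeg=0): [3, 7]
  pop 3: indeg[2]->0; indeg[4]->2; indeg[5]->1 | ready=[2, 7] | order so far=[3]
  pop 2: indeg[5]->0; indeg[6]->0 | ready=[5, 6, 7] | order so far=[3, 2]
  pop 5: no out-edges | ready=[6, 7] | order so far=[3, 2, 5]
  pop 6: indeg[4]->1 | ready=[7] | order so far=[3, 2, 5, 6]
  pop 7: indeg[1]->0; indeg[4]->0 | ready=[1, 4] | order so far=[3, 2, 5, 6, 7]
  pop 1: indeg[0]->0 | ready=[0, 4] | order so far=[3, 2, 5, 6, 7, 1]
  pop 0: no out-edges | ready=[4] | order so far=[3, 2, 5, 6, 7, 1, 0]
  pop 4: no out-edges | ready=[] | order so far=[3, 2, 5, 6, 7, 1, 0, 4]
  Result: [3, 2, 5, 6, 7, 1, 0, 4]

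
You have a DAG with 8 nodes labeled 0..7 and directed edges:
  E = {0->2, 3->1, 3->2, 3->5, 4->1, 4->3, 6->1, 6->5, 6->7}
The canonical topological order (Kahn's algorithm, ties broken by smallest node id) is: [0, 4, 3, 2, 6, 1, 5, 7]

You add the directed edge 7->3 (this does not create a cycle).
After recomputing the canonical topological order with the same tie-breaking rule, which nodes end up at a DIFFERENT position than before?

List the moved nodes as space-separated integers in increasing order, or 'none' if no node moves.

Old toposort: [0, 4, 3, 2, 6, 1, 5, 7]
Added edge 7->3
Recompute Kahn (smallest-id tiebreak):
  initial in-degrees: [0, 3, 2, 2, 0, 2, 0, 1]
  ready (indeg=0): [0, 4, 6]
  pop 0: indeg[2]->1 | ready=[4, 6] | order so far=[0]
  pop 4: indeg[1]->2; indeg[3]->1 | ready=[6] | order so far=[0, 4]
  pop 6: indeg[1]->1; indeg[5]->1; indeg[7]->0 | ready=[7] | order so far=[0, 4, 6]
  pop 7: indeg[3]->0 | ready=[3] | order so far=[0, 4, 6, 7]
  pop 3: indeg[1]->0; indeg[2]->0; indeg[5]->0 | ready=[1, 2, 5] | order so far=[0, 4, 6, 7, 3]
  pop 1: no out-edges | ready=[2, 5] | order so far=[0, 4, 6, 7, 3, 1]
  pop 2: no out-edges | ready=[5] | order so far=[0, 4, 6, 7, 3, 1, 2]
  pop 5: no out-edges | ready=[] | order so far=[0, 4, 6, 7, 3, 1, 2, 5]
New canonical toposort: [0, 4, 6, 7, 3, 1, 2, 5]
Compare positions:
  Node 0: index 0 -> 0 (same)
  Node 1: index 5 -> 5 (same)
  Node 2: index 3 -> 6 (moved)
  Node 3: index 2 -> 4 (moved)
  Node 4: index 1 -> 1 (same)
  Node 5: index 6 -> 7 (moved)
  Node 6: index 4 -> 2 (moved)
  Node 7: index 7 -> 3 (moved)
Nodes that changed position: 2 3 5 6 7

Answer: 2 3 5 6 7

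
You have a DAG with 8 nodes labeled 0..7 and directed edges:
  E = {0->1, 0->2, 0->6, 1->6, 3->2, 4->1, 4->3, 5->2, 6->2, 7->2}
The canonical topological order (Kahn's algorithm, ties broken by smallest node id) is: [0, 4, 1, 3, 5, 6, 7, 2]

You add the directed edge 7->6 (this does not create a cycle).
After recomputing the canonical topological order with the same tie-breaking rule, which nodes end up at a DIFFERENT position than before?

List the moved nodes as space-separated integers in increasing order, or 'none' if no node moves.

Answer: 6 7

Derivation:
Old toposort: [0, 4, 1, 3, 5, 6, 7, 2]
Added edge 7->6
Recompute Kahn (smallest-id tiebreak):
  initial in-degrees: [0, 2, 5, 1, 0, 0, 3, 0]
  ready (indeg=0): [0, 4, 5, 7]
  pop 0: indeg[1]->1; indeg[2]->4; indeg[6]->2 | ready=[4, 5, 7] | order so far=[0]
  pop 4: indeg[1]->0; indeg[3]->0 | ready=[1, 3, 5, 7] | order so far=[0, 4]
  pop 1: indeg[6]->1 | ready=[3, 5, 7] | order so far=[0, 4, 1]
  pop 3: indeg[2]->3 | ready=[5, 7] | order so far=[0, 4, 1, 3]
  pop 5: indeg[2]->2 | ready=[7] | order so far=[0, 4, 1, 3, 5]
  pop 7: indeg[2]->1; indeg[6]->0 | ready=[6] | order so far=[0, 4, 1, 3, 5, 7]
  pop 6: indeg[2]->0 | ready=[2] | order so far=[0, 4, 1, 3, 5, 7, 6]
  pop 2: no out-edges | ready=[] | order so far=[0, 4, 1, 3, 5, 7, 6, 2]
New canonical toposort: [0, 4, 1, 3, 5, 7, 6, 2]
Compare positions:
  Node 0: index 0 -> 0 (same)
  Node 1: index 2 -> 2 (same)
  Node 2: index 7 -> 7 (same)
  Node 3: index 3 -> 3 (same)
  Node 4: index 1 -> 1 (same)
  Node 5: index 4 -> 4 (same)
  Node 6: index 5 -> 6 (moved)
  Node 7: index 6 -> 5 (moved)
Nodes that changed position: 6 7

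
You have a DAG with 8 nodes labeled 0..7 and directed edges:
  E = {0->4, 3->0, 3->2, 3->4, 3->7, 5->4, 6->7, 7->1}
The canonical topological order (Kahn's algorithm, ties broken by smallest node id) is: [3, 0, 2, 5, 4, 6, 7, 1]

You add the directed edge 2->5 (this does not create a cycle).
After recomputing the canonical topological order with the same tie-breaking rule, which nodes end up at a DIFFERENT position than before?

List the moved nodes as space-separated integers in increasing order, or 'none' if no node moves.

Answer: none

Derivation:
Old toposort: [3, 0, 2, 5, 4, 6, 7, 1]
Added edge 2->5
Recompute Kahn (smallest-id tiebreak):
  initial in-degrees: [1, 1, 1, 0, 3, 1, 0, 2]
  ready (indeg=0): [3, 6]
  pop 3: indeg[0]->0; indeg[2]->0; indeg[4]->2; indeg[7]->1 | ready=[0, 2, 6] | order so far=[3]
  pop 0: indeg[4]->1 | ready=[2, 6] | order so far=[3, 0]
  pop 2: indeg[5]->0 | ready=[5, 6] | order so far=[3, 0, 2]
  pop 5: indeg[4]->0 | ready=[4, 6] | order so far=[3, 0, 2, 5]
  pop 4: no out-edges | ready=[6] | order so far=[3, 0, 2, 5, 4]
  pop 6: indeg[7]->0 | ready=[7] | order so far=[3, 0, 2, 5, 4, 6]
  pop 7: indeg[1]->0 | ready=[1] | order so far=[3, 0, 2, 5, 4, 6, 7]
  pop 1: no out-edges | ready=[] | order so far=[3, 0, 2, 5, 4, 6, 7, 1]
New canonical toposort: [3, 0, 2, 5, 4, 6, 7, 1]
Compare positions:
  Node 0: index 1 -> 1 (same)
  Node 1: index 7 -> 7 (same)
  Node 2: index 2 -> 2 (same)
  Node 3: index 0 -> 0 (same)
  Node 4: index 4 -> 4 (same)
  Node 5: index 3 -> 3 (same)
  Node 6: index 5 -> 5 (same)
  Node 7: index 6 -> 6 (same)
Nodes that changed position: none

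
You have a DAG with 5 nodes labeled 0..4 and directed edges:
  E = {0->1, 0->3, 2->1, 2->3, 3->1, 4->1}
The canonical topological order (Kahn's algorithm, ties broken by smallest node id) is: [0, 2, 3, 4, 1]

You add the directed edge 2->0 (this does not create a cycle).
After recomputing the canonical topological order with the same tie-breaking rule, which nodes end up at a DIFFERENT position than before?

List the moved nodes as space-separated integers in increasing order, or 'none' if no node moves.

Old toposort: [0, 2, 3, 4, 1]
Added edge 2->0
Recompute Kahn (smallest-id tiebreak):
  initial in-degrees: [1, 4, 0, 2, 0]
  ready (indeg=0): [2, 4]
  pop 2: indeg[0]->0; indeg[1]->3; indeg[3]->1 | ready=[0, 4] | order so far=[2]
  pop 0: indeg[1]->2; indeg[3]->0 | ready=[3, 4] | order so far=[2, 0]
  pop 3: indeg[1]->1 | ready=[4] | order so far=[2, 0, 3]
  pop 4: indeg[1]->0 | ready=[1] | order so far=[2, 0, 3, 4]
  pop 1: no out-edges | ready=[] | order so far=[2, 0, 3, 4, 1]
New canonical toposort: [2, 0, 3, 4, 1]
Compare positions:
  Node 0: index 0 -> 1 (moved)
  Node 1: index 4 -> 4 (same)
  Node 2: index 1 -> 0 (moved)
  Node 3: index 2 -> 2 (same)
  Node 4: index 3 -> 3 (same)
Nodes that changed position: 0 2

Answer: 0 2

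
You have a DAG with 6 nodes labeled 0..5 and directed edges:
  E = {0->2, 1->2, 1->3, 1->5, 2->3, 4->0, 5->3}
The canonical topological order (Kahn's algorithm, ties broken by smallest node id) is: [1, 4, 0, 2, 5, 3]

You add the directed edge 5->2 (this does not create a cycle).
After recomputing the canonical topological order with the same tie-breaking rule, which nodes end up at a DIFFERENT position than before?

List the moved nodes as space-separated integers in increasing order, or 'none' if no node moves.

Answer: 2 5

Derivation:
Old toposort: [1, 4, 0, 2, 5, 3]
Added edge 5->2
Recompute Kahn (smallest-id tiebreak):
  initial in-degrees: [1, 0, 3, 3, 0, 1]
  ready (indeg=0): [1, 4]
  pop 1: indeg[2]->2; indeg[3]->2; indeg[5]->0 | ready=[4, 5] | order so far=[1]
  pop 4: indeg[0]->0 | ready=[0, 5] | order so far=[1, 4]
  pop 0: indeg[2]->1 | ready=[5] | order so far=[1, 4, 0]
  pop 5: indeg[2]->0; indeg[3]->1 | ready=[2] | order so far=[1, 4, 0, 5]
  pop 2: indeg[3]->0 | ready=[3] | order so far=[1, 4, 0, 5, 2]
  pop 3: no out-edges | ready=[] | order so far=[1, 4, 0, 5, 2, 3]
New canonical toposort: [1, 4, 0, 5, 2, 3]
Compare positions:
  Node 0: index 2 -> 2 (same)
  Node 1: index 0 -> 0 (same)
  Node 2: index 3 -> 4 (moved)
  Node 3: index 5 -> 5 (same)
  Node 4: index 1 -> 1 (same)
  Node 5: index 4 -> 3 (moved)
Nodes that changed position: 2 5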